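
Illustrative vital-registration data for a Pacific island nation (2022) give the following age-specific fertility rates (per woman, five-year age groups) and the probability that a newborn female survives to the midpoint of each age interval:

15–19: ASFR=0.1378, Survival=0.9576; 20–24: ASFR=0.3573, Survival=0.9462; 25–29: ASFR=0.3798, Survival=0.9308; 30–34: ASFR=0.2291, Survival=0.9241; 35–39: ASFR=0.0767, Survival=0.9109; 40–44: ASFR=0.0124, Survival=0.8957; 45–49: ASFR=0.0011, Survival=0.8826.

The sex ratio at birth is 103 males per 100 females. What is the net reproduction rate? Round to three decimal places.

Proportion female at birth = 100 / (100 + 103) = 0.49261.
Per-age-group product (5 × ASFR × survival probability):
  15–19: 5 × 0.1378 × 0.9576 = 0.65979
  20–24: 5 × 0.3573 × 0.9462 = 1.69039
  25–29: 5 × 0.3798 × 0.9308 = 1.76759
  30–34: 5 × 0.2291 × 0.9241 = 1.05856
  35–39: 5 × 0.0767 × 0.9109 = 0.34933
  40–44: 5 × 0.0124 × 0.8957 = 0.05553
  45–49: 5 × 0.0011 × 0.8826 = 0.00485
Sum = 5.58604
NRR = 0.49261 × 5.58604 = 2.75174
NRR > 1, so each generation more than replaces itself.

2.752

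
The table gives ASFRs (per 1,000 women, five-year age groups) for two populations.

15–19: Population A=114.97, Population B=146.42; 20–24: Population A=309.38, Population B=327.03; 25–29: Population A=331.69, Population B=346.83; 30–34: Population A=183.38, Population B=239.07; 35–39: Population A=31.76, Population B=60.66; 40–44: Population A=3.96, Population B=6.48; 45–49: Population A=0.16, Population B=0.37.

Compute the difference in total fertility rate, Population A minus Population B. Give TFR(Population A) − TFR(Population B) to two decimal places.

-0.76

Population A:
  Sum of ASFRs = 114.97 + 309.38 + 331.69 + 183.38 + 31.76 + 3.96 + 0.16 = 975.30
  TFR = 5 × 975.30 / 1000 = 4.8765
Population B:
  Sum of ASFRs = 146.42 + 327.03 + 346.83 + 239.07 + 60.66 + 6.48 + 0.37 = 1126.86
  TFR = 5 × 1126.86 / 1000 = 5.6343
Difference = 4.8765 − 5.6343 = -0.7578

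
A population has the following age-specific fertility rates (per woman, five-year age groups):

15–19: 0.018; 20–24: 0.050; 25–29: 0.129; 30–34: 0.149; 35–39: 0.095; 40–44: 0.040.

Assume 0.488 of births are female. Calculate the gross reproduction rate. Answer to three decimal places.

Proportion female at birth = 0.488.
Sum of ASFRs = 0.018 + 0.050 + 0.129 + 0.149 + 0.095 + 0.040 = 0.481
TFR = 5 × 0.481 = 2.405
GRR = 0.488 × 2.405 = 1.17364

1.174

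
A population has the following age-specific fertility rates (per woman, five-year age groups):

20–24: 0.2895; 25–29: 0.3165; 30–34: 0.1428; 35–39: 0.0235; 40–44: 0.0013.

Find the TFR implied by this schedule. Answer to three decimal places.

3.868

Sum of ASFRs = 0.2895 + 0.3165 + 0.1428 + 0.0235 + 0.0013 = 0.7736
TFR = 5 × 0.7736 = 3.868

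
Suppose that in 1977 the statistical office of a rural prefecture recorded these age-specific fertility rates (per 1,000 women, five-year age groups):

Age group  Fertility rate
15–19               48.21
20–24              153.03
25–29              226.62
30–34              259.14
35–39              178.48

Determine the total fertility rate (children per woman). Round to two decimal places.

Sum of ASFRs = 48.21 + 153.03 + 226.62 + 259.14 + 178.48 = 865.48
TFR = 5 × 865.48 / 1000 = 4.3274

4.33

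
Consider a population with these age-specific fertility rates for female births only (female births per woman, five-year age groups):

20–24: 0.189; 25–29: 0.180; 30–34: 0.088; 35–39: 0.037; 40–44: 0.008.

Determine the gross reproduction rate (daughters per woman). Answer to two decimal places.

Sum of female ASFRs = 0.189 + 0.180 + 0.088 + 0.037 + 0.008 = 0.502
GRR = 5 × 0.502 = 2.51

2.51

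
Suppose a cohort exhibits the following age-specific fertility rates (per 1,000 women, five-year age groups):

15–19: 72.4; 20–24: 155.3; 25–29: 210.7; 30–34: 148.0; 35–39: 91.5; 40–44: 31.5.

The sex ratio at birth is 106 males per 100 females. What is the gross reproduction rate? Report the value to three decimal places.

1.722

Proportion female at birth = 100 / (100 + 106) = 0.48544.
Sum of ASFRs = 72.4 + 155.3 + 210.7 + 148.0 + 91.5 + 31.5 = 709.4
TFR = 5 × 709.4 / 1000 = 3.547
GRR = 0.48544 × 3.547 = 1.72186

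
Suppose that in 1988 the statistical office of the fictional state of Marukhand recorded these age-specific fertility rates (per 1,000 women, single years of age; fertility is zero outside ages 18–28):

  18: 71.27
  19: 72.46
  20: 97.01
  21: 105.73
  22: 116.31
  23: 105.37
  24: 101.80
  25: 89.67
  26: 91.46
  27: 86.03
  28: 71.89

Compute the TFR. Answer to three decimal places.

Sum of ASFRs = 71.27 + 72.46 + 97.01 + 105.73 + 116.31 + 105.37 + 101.80 + 89.67 + 91.46 + 86.03 + 71.89 = 1009.00
TFR = 1009.00 / 1000 = 1.009

1.009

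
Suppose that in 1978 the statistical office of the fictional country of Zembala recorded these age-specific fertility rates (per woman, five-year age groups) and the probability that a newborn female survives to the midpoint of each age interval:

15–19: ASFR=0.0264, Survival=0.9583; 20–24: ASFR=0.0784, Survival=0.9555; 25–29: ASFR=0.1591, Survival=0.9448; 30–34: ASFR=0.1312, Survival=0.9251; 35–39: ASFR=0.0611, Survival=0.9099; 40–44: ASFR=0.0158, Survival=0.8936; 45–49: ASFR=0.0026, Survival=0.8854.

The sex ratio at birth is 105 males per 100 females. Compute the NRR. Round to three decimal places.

1.083

Proportion female at birth = 100 / (100 + 105) = 0.48780.
Per-age-group product (5 × ASFR × survival probability):
  15–19: 5 × 0.0264 × 0.9583 = 0.12650
  20–24: 5 × 0.0784 × 0.9555 = 0.37456
  25–29: 5 × 0.1591 × 0.9448 = 0.75159
  30–34: 5 × 0.1312 × 0.9251 = 0.60687
  35–39: 5 × 0.0611 × 0.9099 = 0.27797
  40–44: 5 × 0.0158 × 0.8936 = 0.07059
  45–49: 5 × 0.0026 × 0.8854 = 0.01151
Sum = 2.21959
NRR = 0.48780 × 2.21959 = 1.08272
With NRR above 1 the population is above replacement fertility.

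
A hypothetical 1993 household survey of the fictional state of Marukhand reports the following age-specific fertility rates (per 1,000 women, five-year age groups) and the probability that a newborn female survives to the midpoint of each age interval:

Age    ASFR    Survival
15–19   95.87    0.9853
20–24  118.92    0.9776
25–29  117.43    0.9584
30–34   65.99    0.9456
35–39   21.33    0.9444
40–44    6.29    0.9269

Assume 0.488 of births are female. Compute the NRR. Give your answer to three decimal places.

1.004

Proportion female at birth = 0.488.
Weighting each age-specific rate by interval width and survival:
  15–19: 5 × 95.87/1000 × 0.9853 = 0.47230
  20–24: 5 × 118.92/1000 × 0.9776 = 0.58128
  25–29: 5 × 117.43/1000 × 0.9584 = 0.56272
  30–34: 5 × 65.99/1000 × 0.9456 = 0.31200
  35–39: 5 × 21.33/1000 × 0.9444 = 0.10072
  40–44: 5 × 6.29/1000 × 0.9269 = 0.02915
Sum = 2.05817
NRR = 0.488 × 2.05817 = 1.00439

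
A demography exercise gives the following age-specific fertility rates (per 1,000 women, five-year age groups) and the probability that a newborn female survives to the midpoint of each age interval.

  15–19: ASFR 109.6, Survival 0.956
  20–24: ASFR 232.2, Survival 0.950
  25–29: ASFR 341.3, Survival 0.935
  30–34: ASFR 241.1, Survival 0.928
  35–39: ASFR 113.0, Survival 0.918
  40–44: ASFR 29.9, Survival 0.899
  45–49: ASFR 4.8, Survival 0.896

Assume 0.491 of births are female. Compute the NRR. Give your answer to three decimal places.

Proportion female at birth = 0.491.
Weighting each age-specific rate by interval width and survival:
  15–19: 5 × 109.6/1000 × 0.956 = 0.52389
  20–24: 5 × 232.2/1000 × 0.950 = 1.10295
  25–29: 5 × 341.3/1000 × 0.935 = 1.59558
  30–34: 5 × 241.1/1000 × 0.928 = 1.11870
  35–39: 5 × 113.0/1000 × 0.918 = 0.51867
  40–44: 5 × 29.9/1000 × 0.899 = 0.13440
  45–49: 5 × 4.8/1000 × 0.896 = 0.02150
Sum = 5.01569
NRR = 0.491 × 5.01569 = 2.46270
With NRR above 1 the population is above replacement fertility.

2.463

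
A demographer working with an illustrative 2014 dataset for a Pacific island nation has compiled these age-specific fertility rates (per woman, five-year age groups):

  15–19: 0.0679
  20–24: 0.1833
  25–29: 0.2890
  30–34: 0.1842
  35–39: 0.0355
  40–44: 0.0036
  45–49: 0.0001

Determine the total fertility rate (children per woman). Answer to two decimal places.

3.82

Sum of ASFRs = 0.0679 + 0.1833 + 0.2890 + 0.1842 + 0.0355 + 0.0036 + 0.0001 = 0.7636
TFR = 5 × 0.7636 = 3.818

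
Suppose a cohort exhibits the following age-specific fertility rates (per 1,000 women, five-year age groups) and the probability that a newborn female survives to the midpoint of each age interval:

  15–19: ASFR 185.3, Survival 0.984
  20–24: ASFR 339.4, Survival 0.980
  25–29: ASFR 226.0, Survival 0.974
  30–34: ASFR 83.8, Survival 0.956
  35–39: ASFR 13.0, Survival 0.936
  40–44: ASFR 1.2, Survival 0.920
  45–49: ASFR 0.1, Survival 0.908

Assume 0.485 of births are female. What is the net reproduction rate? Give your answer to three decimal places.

Proportion female at birth = 0.485.
Each age group contributes 5 × ASFR × survival:
  15–19: 5 × 185.3/1000 × 0.984 = 0.91168
  20–24: 5 × 339.4/1000 × 0.980 = 1.66306
  25–29: 5 × 226.0/1000 × 0.974 = 1.10062
  30–34: 5 × 83.8/1000 × 0.956 = 0.40056
  35–39: 5 × 13.0/1000 × 0.936 = 0.06084
  40–44: 5 × 1.2/1000 × 0.920 = 0.00552
  45–49: 5 × 0.1/1000 × 0.908 = 0.00045
Sum = 4.14273
NRR = 0.485 × 4.14273 = 2.00922

2.009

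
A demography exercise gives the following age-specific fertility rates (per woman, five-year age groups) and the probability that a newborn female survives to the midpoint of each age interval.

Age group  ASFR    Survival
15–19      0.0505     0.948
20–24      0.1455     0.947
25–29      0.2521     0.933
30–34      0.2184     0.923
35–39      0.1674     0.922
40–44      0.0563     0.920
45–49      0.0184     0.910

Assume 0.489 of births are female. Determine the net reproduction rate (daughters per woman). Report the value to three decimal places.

Proportion female at birth = 0.489.
Survival-weighted fertility by age (5·fₓ·Sₓ):
  15–19: 5 × 0.0505 × 0.948 = 0.23937
  20–24: 5 × 0.1455 × 0.947 = 0.68894
  25–29: 5 × 0.2521 × 0.933 = 1.17605
  30–34: 5 × 0.2184 × 0.923 = 1.00792
  35–39: 5 × 0.1674 × 0.922 = 0.77171
  40–44: 5 × 0.0563 × 0.920 = 0.25898
  45–49: 5 × 0.0184 × 0.910 = 0.08372
Sum = 4.22669
NRR = 0.489 × 4.22669 = 2.06685
An NRR exceeding 1 indicates intrinsic growth under these rates.

2.067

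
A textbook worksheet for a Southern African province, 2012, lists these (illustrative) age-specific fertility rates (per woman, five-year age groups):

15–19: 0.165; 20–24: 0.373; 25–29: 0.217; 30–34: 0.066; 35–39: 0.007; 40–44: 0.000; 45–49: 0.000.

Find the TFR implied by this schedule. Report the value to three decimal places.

4.140

Sum of ASFRs = 0.165 + 0.373 + 0.217 + 0.066 + 0.007 + 0.000 + 0.000 = 0.828
TFR = 5 × 0.828 = 4.14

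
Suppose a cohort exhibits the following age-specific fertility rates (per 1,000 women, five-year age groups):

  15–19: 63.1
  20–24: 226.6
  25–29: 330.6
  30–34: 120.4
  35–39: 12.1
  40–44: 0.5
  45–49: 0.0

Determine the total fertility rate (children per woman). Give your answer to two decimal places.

Sum of ASFRs = 63.1 + 226.6 + 330.6 + 120.4 + 12.1 + 0.5 + 0.0 = 753.3
TFR = 5 × 753.3 / 1000 = 3.7665

3.77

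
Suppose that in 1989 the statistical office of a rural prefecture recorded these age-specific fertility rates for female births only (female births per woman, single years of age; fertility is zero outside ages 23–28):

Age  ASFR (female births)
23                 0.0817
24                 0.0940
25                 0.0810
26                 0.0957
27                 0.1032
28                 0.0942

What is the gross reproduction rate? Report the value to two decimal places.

0.55

Sum of female ASFRs = 0.0817 + 0.0940 + 0.0810 + 0.0957 + 0.1032 + 0.0942 = 0.5498
GRR = 0.5498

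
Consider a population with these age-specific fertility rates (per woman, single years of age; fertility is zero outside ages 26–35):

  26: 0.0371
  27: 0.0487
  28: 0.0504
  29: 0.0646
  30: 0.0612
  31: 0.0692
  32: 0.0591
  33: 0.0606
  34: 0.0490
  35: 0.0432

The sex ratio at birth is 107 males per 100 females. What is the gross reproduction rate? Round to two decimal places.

Proportion female at birth = 100 / (100 + 107) = 0.48309.
Sum of ASFRs = 0.0371 + 0.0487 + 0.0504 + 0.0646 + 0.0612 + 0.0692 + 0.0591 + 0.0606 + 0.0490 + 0.0432 = 0.5431
TFR = 0.5431
GRR = 0.48309 × 0.5431 = 0.26237

0.26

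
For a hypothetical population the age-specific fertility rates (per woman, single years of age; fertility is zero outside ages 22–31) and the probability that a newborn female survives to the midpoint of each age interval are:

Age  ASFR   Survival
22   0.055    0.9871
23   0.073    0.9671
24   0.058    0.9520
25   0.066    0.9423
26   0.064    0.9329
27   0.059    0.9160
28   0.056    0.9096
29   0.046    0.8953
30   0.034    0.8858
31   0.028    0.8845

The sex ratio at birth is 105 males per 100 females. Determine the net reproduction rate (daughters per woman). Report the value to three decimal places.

0.245

Proportion female at birth = 100 / (100 + 105) = 0.48780.
Weighting each age-specific rate by interval width and survival:
  22: 1 × 0.055 × 0.9871 = 0.05429
  23: 1 × 0.073 × 0.9671 = 0.07060
  24: 1 × 0.058 × 0.9520 = 0.05522
  25: 1 × 0.066 × 0.9423 = 0.06219
  26: 1 × 0.064 × 0.9329 = 0.05971
  27: 1 × 0.059 × 0.9160 = 0.05404
  28: 1 × 0.056 × 0.9096 = 0.05094
  29: 1 × 0.046 × 0.8953 = 0.04118
  30: 1 × 0.034 × 0.8858 = 0.03012
  31: 1 × 0.028 × 0.8845 = 0.02477
Sum = 0.50306
NRR = 0.48780 × 0.50306 = 0.24539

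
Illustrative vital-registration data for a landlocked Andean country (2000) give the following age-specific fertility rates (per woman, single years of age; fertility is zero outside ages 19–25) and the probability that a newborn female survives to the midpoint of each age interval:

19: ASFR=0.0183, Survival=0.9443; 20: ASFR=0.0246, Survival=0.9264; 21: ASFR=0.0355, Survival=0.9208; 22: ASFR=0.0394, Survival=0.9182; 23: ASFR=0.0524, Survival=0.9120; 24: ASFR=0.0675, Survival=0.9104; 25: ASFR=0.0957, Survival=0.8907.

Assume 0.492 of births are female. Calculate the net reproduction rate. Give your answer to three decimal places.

Proportion female at birth = 0.492.
Weighting each age-specific rate by interval width and survival:
  19: 1 × 0.0183 × 0.9443 = 0.01728
  20: 1 × 0.0246 × 0.9264 = 0.02279
  21: 1 × 0.0355 × 0.9208 = 0.03269
  22: 1 × 0.0394 × 0.9182 = 0.03618
  23: 1 × 0.0524 × 0.9120 = 0.04779
  24: 1 × 0.0675 × 0.9104 = 0.06145
  25: 1 × 0.0957 × 0.8907 = 0.08524
Sum = 0.30342
NRR = 0.492 × 0.30342 = 0.14928
An NRR under 1 implies long-run decline under these rates.

0.149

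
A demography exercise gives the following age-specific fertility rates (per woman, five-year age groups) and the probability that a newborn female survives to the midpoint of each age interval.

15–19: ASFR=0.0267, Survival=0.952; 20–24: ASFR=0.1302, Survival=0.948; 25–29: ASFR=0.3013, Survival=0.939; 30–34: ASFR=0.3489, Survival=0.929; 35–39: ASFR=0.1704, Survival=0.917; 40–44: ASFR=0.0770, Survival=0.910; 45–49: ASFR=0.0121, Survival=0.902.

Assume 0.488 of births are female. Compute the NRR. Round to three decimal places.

Proportion female at birth = 0.488.
Survival-weighted fertility by age (5·fₓ·Sₓ):
  15–19: 5 × 0.0267 × 0.952 = 0.12709
  20–24: 5 × 0.1302 × 0.948 = 0.61715
  25–29: 5 × 0.3013 × 0.939 = 1.41460
  30–34: 5 × 0.3489 × 0.929 = 1.62064
  35–39: 5 × 0.1704 × 0.917 = 0.78128
  40–44: 5 × 0.0770 × 0.910 = 0.35035
  45–49: 5 × 0.0121 × 0.902 = 0.05457
Sum = 4.96568
NRR = 0.488 × 4.96568 = 2.42325

2.423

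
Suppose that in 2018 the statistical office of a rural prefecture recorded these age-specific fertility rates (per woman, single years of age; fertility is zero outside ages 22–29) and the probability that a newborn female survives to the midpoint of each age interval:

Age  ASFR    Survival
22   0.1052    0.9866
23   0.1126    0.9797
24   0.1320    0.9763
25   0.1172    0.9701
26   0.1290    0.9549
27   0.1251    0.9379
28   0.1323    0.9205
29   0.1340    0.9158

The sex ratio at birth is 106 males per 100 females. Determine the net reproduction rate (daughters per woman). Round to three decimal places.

Proportion female at birth = 100 / (100 + 106) = 0.48544.
Survival-weighted fertility by age (1·fₓ·Sₓ):
  22: 1 × 0.1052 × 0.9866 = 0.10379
  23: 1 × 0.1126 × 0.9797 = 0.11031
  24: 1 × 0.1320 × 0.9763 = 0.12887
  25: 1 × 0.1172 × 0.9701 = 0.11370
  26: 1 × 0.1290 × 0.9549 = 0.12318
  27: 1 × 0.1251 × 0.9379 = 0.11733
  28: 1 × 0.1323 × 0.9205 = 0.12178
  29: 1 × 0.1340 × 0.9158 = 0.12272
Sum = 0.94168
NRR = 0.48544 × 0.94168 = 0.45713

0.457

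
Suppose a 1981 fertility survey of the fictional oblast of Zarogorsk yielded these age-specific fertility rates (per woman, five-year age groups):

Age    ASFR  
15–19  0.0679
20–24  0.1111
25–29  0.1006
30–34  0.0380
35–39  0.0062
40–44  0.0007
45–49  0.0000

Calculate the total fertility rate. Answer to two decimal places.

Sum of ASFRs = 0.0679 + 0.1111 + 0.1006 + 0.0380 + 0.0062 + 0.0007 + 0.0000 = 0.3245
TFR = 5 × 0.3245 = 1.6225

1.62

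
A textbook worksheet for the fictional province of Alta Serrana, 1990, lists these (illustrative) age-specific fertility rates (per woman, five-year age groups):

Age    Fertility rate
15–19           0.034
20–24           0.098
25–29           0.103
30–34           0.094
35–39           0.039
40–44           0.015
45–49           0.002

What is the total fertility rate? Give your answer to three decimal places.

1.925

Sum of ASFRs = 0.034 + 0.098 + 0.103 + 0.094 + 0.039 + 0.015 + 0.002 = 0.385
TFR = 5 × 0.385 = 1.925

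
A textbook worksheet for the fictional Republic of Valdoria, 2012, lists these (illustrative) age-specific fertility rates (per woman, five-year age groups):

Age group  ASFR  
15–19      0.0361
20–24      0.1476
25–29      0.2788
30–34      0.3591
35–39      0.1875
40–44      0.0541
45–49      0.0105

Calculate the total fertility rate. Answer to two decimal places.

5.37

Sum of ASFRs = 0.0361 + 0.1476 + 0.2788 + 0.3591 + 0.1875 + 0.0541 + 0.0105 = 1.0737
TFR = 5 × 1.0737 = 5.3685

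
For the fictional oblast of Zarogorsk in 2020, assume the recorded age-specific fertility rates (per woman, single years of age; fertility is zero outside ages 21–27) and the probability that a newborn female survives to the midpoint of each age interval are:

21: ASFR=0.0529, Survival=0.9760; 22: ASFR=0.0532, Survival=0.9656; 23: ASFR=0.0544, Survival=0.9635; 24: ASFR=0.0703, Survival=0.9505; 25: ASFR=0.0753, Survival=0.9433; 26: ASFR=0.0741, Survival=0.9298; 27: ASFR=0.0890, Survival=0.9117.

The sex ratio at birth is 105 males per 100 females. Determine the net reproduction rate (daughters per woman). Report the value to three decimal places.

0.216

Proportion female at birth = 100 / (100 + 105) = 0.48780.
Per-age-group product (1 × ASFR × survival probability):
  21: 1 × 0.0529 × 0.9760 = 0.05163
  22: 1 × 0.0532 × 0.9656 = 0.05137
  23: 1 × 0.0544 × 0.9635 = 0.05241
  24: 1 × 0.0703 × 0.9505 = 0.06682
  25: 1 × 0.0753 × 0.9433 = 0.07103
  26: 1 × 0.0741 × 0.9298 = 0.06890
  27: 1 × 0.0890 × 0.9117 = 0.08114
Sum = 0.44330
NRR = 0.48780 × 0.44330 = 0.21624
NRR < 1, so the cohort does not fully replace itself.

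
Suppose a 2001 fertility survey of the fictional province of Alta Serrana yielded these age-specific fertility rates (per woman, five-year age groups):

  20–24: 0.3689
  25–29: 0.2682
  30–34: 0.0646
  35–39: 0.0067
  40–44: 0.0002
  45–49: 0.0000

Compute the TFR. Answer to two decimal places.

3.54

Sum of ASFRs = 0.3689 + 0.2682 + 0.0646 + 0.0067 + 0.0002 + 0.0000 = 0.7086
TFR = 5 × 0.7086 = 3.543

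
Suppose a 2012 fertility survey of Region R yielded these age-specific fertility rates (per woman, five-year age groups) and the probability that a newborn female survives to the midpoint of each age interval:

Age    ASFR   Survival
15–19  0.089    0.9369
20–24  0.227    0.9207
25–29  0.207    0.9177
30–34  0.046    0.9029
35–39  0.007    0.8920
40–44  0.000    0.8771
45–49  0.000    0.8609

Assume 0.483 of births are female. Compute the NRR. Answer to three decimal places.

Proportion female at birth = 0.483.
Survival-weighted fertility by age (5·fₓ·Sₓ):
  15–19: 5 × 0.089 × 0.9369 = 0.41692
  20–24: 5 × 0.227 × 0.9207 = 1.04499
  25–29: 5 × 0.207 × 0.9177 = 0.94982
  30–34: 5 × 0.046 × 0.9029 = 0.20767
  35–39: 5 × 0.007 × 0.8920 = 0.03122
  40–44: 5 × 0.000 × 0.8771 = 0.00000
  45–49: 5 × 0.000 × 0.8609 = 0.00000
Sum = 2.65062
NRR = 0.483 × 2.65062 = 1.28025

1.280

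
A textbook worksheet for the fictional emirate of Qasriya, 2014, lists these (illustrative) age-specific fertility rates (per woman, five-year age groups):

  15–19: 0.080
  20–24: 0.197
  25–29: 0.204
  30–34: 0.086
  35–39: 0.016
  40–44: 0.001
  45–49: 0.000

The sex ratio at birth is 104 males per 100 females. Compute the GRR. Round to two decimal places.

1.43

Proportion female at birth = 100 / (100 + 104) = 0.49020.
Sum of ASFRs = 0.080 + 0.197 + 0.204 + 0.086 + 0.016 + 0.001 + 0.000 = 0.584
TFR = 5 × 0.584 = 2.92
GRR = 0.49020 × 2.92 = 1.43138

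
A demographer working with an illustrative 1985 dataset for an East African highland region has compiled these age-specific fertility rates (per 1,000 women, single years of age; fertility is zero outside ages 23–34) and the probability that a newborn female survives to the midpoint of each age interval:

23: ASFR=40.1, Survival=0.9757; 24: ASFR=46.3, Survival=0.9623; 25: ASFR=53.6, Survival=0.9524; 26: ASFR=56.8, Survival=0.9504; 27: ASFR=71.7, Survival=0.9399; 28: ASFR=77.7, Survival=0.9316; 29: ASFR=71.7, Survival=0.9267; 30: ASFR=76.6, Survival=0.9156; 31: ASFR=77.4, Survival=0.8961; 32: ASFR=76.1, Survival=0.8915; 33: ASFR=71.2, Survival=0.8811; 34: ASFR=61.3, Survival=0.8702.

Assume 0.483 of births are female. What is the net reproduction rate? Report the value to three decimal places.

Proportion female at birth = 0.483.
Each age group contributes 1 × ASFR × survival:
  23: 1 × 40.1/1000 × 0.9757 = 0.03913
  24: 1 × 46.3/1000 × 0.9623 = 0.04455
  25: 1 × 53.6/1000 × 0.9524 = 0.05105
  26: 1 × 56.8/1000 × 0.9504 = 0.05398
  27: 1 × 71.7/1000 × 0.9399 = 0.06739
  28: 1 × 77.7/1000 × 0.9316 = 0.07239
  29: 1 × 71.7/1000 × 0.9267 = 0.06644
  30: 1 × 76.6/1000 × 0.9156 = 0.07013
  31: 1 × 77.4/1000 × 0.8961 = 0.06936
  32: 1 × 76.1/1000 × 0.8915 = 0.06784
  33: 1 × 71.2/1000 × 0.8811 = 0.06273
  34: 1 × 61.3/1000 × 0.8702 = 0.05334
Sum = 0.71833
NRR = 0.483 × 0.71833 = 0.34695
With NRR below 1 the population is below replacement fertility.

0.347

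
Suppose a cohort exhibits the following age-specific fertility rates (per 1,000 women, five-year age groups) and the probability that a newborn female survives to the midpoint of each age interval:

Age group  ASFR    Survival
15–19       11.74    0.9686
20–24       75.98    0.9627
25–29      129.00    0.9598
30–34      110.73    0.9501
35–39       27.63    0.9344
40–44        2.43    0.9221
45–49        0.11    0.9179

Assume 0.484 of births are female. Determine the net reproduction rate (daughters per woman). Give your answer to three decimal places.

Proportion female at birth = 0.484.
Weighting each age-specific rate by interval width and survival:
  15–19: 5 × 11.74/1000 × 0.9686 = 0.05686
  20–24: 5 × 75.98/1000 × 0.9627 = 0.36573
  25–29: 5 × 129.00/1000 × 0.9598 = 0.61907
  30–34: 5 × 110.73/1000 × 0.9501 = 0.52602
  35–39: 5 × 27.63/1000 × 0.9344 = 0.12909
  40–44: 5 × 2.43/1000 × 0.9221 = 0.01120
  45–49: 5 × 0.11/1000 × 0.9179 = 0.00050
Sum = 1.70847
NRR = 0.484 × 1.70847 = 0.82690
An NRR under 1 implies long-run decline under these rates.

0.827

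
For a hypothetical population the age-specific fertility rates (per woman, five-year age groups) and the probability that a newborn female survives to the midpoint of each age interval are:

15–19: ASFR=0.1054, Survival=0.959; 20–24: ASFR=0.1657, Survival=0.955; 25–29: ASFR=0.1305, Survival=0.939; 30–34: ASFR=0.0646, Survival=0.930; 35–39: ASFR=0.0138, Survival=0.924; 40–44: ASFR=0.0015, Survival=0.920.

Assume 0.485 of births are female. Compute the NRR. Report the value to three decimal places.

1.106

Proportion female at birth = 0.485.
Weighting each age-specific rate by interval width and survival:
  15–19: 5 × 0.1054 × 0.959 = 0.50539
  20–24: 5 × 0.1657 × 0.955 = 0.79122
  25–29: 5 × 0.1305 × 0.939 = 0.61270
  30–34: 5 × 0.0646 × 0.930 = 0.30039
  35–39: 5 × 0.0138 × 0.924 = 0.06376
  40–44: 5 × 0.0015 × 0.920 = 0.00690
Sum = 2.28036
NRR = 0.485 × 2.28036 = 1.10597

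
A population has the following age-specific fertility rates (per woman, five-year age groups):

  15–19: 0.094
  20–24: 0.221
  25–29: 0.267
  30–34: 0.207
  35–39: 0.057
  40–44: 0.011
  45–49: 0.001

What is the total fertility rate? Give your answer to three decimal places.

Sum of ASFRs = 0.094 + 0.221 + 0.267 + 0.207 + 0.057 + 0.011 + 0.001 = 0.858
TFR = 5 × 0.858 = 4.29

4.290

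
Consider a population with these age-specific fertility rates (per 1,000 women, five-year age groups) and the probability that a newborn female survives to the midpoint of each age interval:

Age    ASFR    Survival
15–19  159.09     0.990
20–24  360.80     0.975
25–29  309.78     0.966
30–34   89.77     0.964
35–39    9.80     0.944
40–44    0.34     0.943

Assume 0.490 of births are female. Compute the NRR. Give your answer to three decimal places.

Proportion female at birth = 0.490.
Survival-weighted fertility by age (5·fₓ·Sₓ):
  15–19: 5 × 159.09/1000 × 0.990 = 0.78750
  20–24: 5 × 360.80/1000 × 0.975 = 1.75890
  25–29: 5 × 309.78/1000 × 0.966 = 1.49624
  30–34: 5 × 89.77/1000 × 0.964 = 0.43269
  35–39: 5 × 9.80/1000 × 0.944 = 0.04626
  40–44: 5 × 0.34/1000 × 0.943 = 0.00160
Sum = 4.52319
NRR = 0.490 × 4.52319 = 2.21636

2.216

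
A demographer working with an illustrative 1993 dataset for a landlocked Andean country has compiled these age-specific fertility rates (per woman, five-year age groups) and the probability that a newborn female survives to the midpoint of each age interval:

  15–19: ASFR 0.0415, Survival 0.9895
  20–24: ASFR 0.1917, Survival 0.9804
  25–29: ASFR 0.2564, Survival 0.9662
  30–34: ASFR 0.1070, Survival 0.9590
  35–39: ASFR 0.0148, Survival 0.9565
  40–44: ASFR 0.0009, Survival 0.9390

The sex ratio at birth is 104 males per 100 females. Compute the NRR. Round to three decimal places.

1.457

Proportion female at birth = 100 / (100 + 104) = 0.49020.
Weighting each age-specific rate by interval width and survival:
  15–19: 5 × 0.0415 × 0.9895 = 0.20532
  20–24: 5 × 0.1917 × 0.9804 = 0.93971
  25–29: 5 × 0.2564 × 0.9662 = 1.23867
  30–34: 5 × 0.1070 × 0.9590 = 0.51307
  35–39: 5 × 0.0148 × 0.9565 = 0.07078
  40–44: 5 × 0.0009 × 0.9390 = 0.00423
Sum = 2.97178
NRR = 0.49020 × 2.97178 = 1.45677
An NRR exceeding 1 indicates intrinsic growth under these rates.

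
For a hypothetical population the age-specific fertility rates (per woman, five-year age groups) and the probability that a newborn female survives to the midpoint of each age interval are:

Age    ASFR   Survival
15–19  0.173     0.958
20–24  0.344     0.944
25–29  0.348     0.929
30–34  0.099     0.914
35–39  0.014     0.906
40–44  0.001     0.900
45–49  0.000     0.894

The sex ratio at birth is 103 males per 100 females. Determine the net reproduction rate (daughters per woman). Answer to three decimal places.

2.261

Proportion female at birth = 100 / (100 + 103) = 0.49261.
Weighting each age-specific rate by interval width and survival:
  15–19: 5 × 0.173 × 0.958 = 0.82867
  20–24: 5 × 0.344 × 0.944 = 1.62368
  25–29: 5 × 0.348 × 0.929 = 1.61646
  30–34: 5 × 0.099 × 0.914 = 0.45243
  35–39: 5 × 0.014 × 0.906 = 0.06342
  40–44: 5 × 0.001 × 0.900 = 0.00450
  45–49: 5 × 0.000 × 0.894 = 0.00000
Sum = 4.58916
NRR = 0.49261 × 4.58916 = 2.26067
NRR > 1, so each generation more than replaces itself.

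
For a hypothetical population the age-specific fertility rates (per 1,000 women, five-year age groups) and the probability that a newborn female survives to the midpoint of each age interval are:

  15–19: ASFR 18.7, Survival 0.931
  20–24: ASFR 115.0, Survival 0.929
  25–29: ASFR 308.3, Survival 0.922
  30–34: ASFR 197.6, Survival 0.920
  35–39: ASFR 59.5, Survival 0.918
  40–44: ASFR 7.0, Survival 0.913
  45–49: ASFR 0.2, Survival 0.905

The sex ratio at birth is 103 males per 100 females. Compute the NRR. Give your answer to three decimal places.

Proportion female at birth = 100 / (100 + 103) = 0.49261.
Per-age-group product (5 × ASFR × survival probability):
  15–19: 5 × 18.7/1000 × 0.931 = 0.08705
  20–24: 5 × 115.0/1000 × 0.929 = 0.53418
  25–29: 5 × 308.3/1000 × 0.922 = 1.42126
  30–34: 5 × 197.6/1000 × 0.920 = 0.90896
  35–39: 5 × 59.5/1000 × 0.918 = 0.27311
  40–44: 5 × 7.0/1000 × 0.913 = 0.03196
  45–49: 5 × 0.2/1000 × 0.905 = 0.00091
Sum = 3.25743
NRR = 0.49261 × 3.25743 = 1.60464

1.605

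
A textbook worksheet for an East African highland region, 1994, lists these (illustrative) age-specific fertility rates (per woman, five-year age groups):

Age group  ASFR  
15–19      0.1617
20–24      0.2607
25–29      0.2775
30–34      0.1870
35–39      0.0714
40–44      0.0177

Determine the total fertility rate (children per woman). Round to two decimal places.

4.88

Sum of ASFRs = 0.1617 + 0.2607 + 0.2775 + 0.1870 + 0.0714 + 0.0177 = 0.9760
TFR = 5 × 0.9760 = 4.88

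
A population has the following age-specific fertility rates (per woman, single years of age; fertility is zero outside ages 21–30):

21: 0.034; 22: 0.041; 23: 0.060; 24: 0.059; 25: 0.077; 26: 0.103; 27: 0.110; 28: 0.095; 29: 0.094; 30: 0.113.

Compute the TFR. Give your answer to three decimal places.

Sum of ASFRs = 0.034 + 0.041 + 0.060 + 0.059 + 0.077 + 0.103 + 0.110 + 0.095 + 0.094 + 0.113 = 0.786
TFR = 0.786

0.786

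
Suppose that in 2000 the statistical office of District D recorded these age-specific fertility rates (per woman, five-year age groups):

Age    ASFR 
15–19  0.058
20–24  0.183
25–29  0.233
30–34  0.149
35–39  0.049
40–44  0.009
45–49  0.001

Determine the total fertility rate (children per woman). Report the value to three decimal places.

3.410

Sum of ASFRs = 0.058 + 0.183 + 0.233 + 0.149 + 0.049 + 0.009 + 0.001 = 0.682
TFR = 5 × 0.682 = 3.41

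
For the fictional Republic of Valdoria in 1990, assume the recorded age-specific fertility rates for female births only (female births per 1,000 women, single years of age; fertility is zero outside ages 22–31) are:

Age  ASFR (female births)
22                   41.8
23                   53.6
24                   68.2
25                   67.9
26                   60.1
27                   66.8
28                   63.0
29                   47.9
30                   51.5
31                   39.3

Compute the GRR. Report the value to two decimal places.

0.56

Sum of female ASFRs = 41.8 + 53.6 + 68.2 + 67.9 + 60.1 + 66.8 + 63.0 + 47.9 + 51.5 + 39.3 = 560.1
GRR = 560.1 / 1000 = 0.5601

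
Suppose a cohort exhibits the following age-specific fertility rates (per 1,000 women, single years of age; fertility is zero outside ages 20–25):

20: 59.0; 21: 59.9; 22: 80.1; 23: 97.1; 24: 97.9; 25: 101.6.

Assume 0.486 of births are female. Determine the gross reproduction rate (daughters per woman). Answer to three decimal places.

Proportion female at birth = 0.486.
Sum of ASFRs = 59.0 + 59.9 + 80.1 + 97.1 + 97.9 + 101.6 = 495.6
TFR = 495.6 / 1000 = 0.4956
GRR = 0.486 × 0.4956 = 0.24086

0.241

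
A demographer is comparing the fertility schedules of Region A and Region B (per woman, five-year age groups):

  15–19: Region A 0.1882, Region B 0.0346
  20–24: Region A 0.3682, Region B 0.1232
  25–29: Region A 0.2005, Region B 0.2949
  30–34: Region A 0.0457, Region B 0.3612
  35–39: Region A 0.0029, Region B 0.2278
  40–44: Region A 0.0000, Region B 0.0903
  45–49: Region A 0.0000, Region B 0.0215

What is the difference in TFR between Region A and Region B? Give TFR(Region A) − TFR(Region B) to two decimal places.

-1.74

Region A:
  Sum of ASFRs = 0.1882 + 0.3682 + 0.2005 + 0.0457 + 0.0029 + 0.0000 + 0.0000 = 0.8055
  TFR = 5 × 0.8055 = 4.0275
Region B:
  Sum of ASFRs = 0.0346 + 0.1232 + 0.2949 + 0.3612 + 0.2278 + 0.0903 + 0.0215 = 1.1535
  TFR = 5 × 1.1535 = 5.7675
Difference = 4.0275 − 5.7675 = -1.74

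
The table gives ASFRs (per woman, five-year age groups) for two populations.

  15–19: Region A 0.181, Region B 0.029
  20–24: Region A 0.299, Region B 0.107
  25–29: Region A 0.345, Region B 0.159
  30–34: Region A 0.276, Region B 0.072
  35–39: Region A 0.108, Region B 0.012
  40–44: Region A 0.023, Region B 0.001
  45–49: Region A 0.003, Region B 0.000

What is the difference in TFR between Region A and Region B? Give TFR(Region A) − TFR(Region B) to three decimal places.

Region A:
  Sum of ASFRs = 0.181 + 0.299 + 0.345 + 0.276 + 0.108 + 0.023 + 0.003 = 1.235
  TFR = 5 × 1.235 = 6.175
Region B:
  Sum of ASFRs = 0.029 + 0.107 + 0.159 + 0.072 + 0.012 + 0.001 + 0.000 = 0.380
  TFR = 5 × 0.380 = 1.9
Difference = 6.175 − 1.9 = 4.275

4.275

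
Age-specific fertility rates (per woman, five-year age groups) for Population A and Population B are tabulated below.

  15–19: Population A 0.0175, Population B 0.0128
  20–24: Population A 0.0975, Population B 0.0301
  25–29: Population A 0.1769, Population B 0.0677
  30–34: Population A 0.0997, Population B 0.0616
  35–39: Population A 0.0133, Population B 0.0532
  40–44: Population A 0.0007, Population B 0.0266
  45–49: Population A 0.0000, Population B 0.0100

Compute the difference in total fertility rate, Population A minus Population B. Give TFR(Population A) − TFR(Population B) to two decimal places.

Population A:
  Sum of ASFRs = 0.0175 + 0.0975 + 0.1769 + 0.0997 + 0.0133 + 0.0007 + 0.0000 = 0.4056
  TFR = 5 × 0.4056 = 2.028
Population B:
  Sum of ASFRs = 0.0128 + 0.0301 + 0.0677 + 0.0616 + 0.0532 + 0.0266 + 0.0100 = 0.2620
  TFR = 5 × 0.2620 = 1.31
Difference = 2.028 − 1.31 = 0.718

0.72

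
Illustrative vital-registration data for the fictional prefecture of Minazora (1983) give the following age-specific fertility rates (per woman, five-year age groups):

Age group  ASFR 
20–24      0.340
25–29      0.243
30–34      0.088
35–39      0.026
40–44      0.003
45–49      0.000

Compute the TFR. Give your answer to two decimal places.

Sum of ASFRs = 0.340 + 0.243 + 0.088 + 0.026 + 0.003 + 0.000 = 0.700
TFR = 5 × 0.700 = 3.5

3.50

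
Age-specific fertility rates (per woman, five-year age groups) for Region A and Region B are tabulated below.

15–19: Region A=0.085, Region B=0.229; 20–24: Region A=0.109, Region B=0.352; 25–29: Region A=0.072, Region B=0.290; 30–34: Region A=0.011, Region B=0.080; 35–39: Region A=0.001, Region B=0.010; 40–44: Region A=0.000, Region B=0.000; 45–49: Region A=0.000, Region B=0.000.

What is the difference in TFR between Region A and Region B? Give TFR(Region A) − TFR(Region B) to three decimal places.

Region A:
  Sum of ASFRs = 0.085 + 0.109 + 0.072 + 0.011 + 0.001 + 0.000 + 0.000 = 0.278
  TFR = 5 × 0.278 = 1.39
Region B:
  Sum of ASFRs = 0.229 + 0.352 + 0.290 + 0.080 + 0.010 + 0.000 + 0.000 = 0.961
  TFR = 5 × 0.961 = 4.805
Difference = 1.39 − 4.805 = -3.415

-3.415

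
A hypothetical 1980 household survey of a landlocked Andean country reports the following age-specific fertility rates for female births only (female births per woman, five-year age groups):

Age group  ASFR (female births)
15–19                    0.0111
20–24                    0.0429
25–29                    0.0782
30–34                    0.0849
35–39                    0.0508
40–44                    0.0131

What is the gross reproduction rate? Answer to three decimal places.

1.405

Sum of female ASFRs = 0.0111 + 0.0429 + 0.0782 + 0.0849 + 0.0508 + 0.0131 = 0.2810
GRR = 5 × 0.2810 = 1.405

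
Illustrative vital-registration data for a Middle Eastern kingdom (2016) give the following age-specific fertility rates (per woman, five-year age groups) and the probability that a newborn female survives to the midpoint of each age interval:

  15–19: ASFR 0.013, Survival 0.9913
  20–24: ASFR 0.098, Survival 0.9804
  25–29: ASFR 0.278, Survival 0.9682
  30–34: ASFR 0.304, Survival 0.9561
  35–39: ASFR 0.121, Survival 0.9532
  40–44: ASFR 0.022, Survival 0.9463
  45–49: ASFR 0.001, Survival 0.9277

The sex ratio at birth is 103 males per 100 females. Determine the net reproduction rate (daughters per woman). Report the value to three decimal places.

1.985

Proportion female at birth = 100 / (100 + 103) = 0.49261.
Per-age-group product (5 × ASFR × survival probability):
  15–19: 5 × 0.013 × 0.9913 = 0.06443
  20–24: 5 × 0.098 × 0.9804 = 0.48040
  25–29: 5 × 0.278 × 0.9682 = 1.34580
  30–34: 5 × 0.304 × 0.9561 = 1.45327
  35–39: 5 × 0.121 × 0.9532 = 0.57669
  40–44: 5 × 0.022 × 0.9463 = 0.10409
  45–49: 5 × 0.001 × 0.9277 = 0.00464
Sum = 4.02932
NRR = 0.49261 × 4.02932 = 1.98488
An NRR exceeding 1 indicates intrinsic growth under these rates.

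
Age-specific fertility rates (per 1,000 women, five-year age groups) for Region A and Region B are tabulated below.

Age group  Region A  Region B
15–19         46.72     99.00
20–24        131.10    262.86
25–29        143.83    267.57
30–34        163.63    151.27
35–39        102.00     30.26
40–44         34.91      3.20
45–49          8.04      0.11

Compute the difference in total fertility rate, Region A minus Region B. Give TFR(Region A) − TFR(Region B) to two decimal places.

-0.92

Region A:
  Sum of ASFRs = 46.72 + 131.10 + 143.83 + 163.63 + 102.00 + 34.91 + 8.04 = 630.23
  TFR = 5 × 630.23 / 1000 = 3.15115
Region B:
  Sum of ASFRs = 99.00 + 262.86 + 267.57 + 151.27 + 30.26 + 3.20 + 0.11 = 814.27
  TFR = 5 × 814.27 / 1000 = 4.07135
Difference = 3.15115 − 4.07135 = -0.9202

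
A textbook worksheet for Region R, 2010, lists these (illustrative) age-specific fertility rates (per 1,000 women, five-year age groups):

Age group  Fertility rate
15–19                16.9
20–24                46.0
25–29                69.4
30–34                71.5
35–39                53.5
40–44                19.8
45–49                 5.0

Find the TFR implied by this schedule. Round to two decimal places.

Sum of ASFRs = 16.9 + 46.0 + 69.4 + 71.5 + 53.5 + 19.8 + 5.0 = 282.1
TFR = 5 × 282.1 / 1000 = 1.4105

1.41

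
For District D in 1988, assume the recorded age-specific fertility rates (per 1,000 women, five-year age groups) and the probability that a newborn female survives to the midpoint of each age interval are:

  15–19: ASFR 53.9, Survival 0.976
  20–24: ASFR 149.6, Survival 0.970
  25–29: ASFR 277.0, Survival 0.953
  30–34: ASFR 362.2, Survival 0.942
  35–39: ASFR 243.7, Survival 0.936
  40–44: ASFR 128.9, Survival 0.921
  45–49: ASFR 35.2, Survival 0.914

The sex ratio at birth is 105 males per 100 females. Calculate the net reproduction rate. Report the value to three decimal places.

2.883

Proportion female at birth = 100 / (100 + 105) = 0.48780.
Each age group contributes 5 × ASFR × survival:
  15–19: 5 × 53.9/1000 × 0.976 = 0.26303
  20–24: 5 × 149.6/1000 × 0.970 = 0.72556
  25–29: 5 × 277.0/1000 × 0.953 = 1.31991
  30–34: 5 × 362.2/1000 × 0.942 = 1.70596
  35–39: 5 × 243.7/1000 × 0.936 = 1.14052
  40–44: 5 × 128.9/1000 × 0.921 = 0.59358
  45–49: 5 × 35.2/1000 × 0.914 = 0.16086
Sum = 5.90942
NRR = 0.48780 × 5.90942 = 2.88262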